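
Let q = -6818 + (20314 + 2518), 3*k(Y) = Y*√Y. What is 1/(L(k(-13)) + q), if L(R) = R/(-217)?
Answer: 6786749214/108683001915193 - 8463*I*√13/108683001915193 ≈ 6.2445e-5 - 2.8076e-10*I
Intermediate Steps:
k(Y) = Y^(3/2)/3 (k(Y) = (Y*√Y)/3 = Y^(3/2)/3)
q = 16014 (q = -6818 + 22832 = 16014)
L(R) = -R/217 (L(R) = R*(-1/217) = -R/217)
1/(L(k(-13)) + q) = 1/(-(-13)^(3/2)/651 + 16014) = 1/(-(-13*I*√13)/651 + 16014) = 1/(-(-13)*I*√13/651 + 16014) = 1/(13*I*√13/651 + 16014) = 1/(16014 + 13*I*√13/651)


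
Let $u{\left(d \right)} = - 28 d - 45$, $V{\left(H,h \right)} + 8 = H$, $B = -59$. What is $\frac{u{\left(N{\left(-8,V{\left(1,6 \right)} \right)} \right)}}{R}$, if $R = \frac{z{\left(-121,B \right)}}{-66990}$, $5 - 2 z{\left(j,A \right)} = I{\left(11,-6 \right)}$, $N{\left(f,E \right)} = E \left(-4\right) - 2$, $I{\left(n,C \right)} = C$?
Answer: $9415140$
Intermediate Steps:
$V{\left(H,h \right)} = -8 + H$
$N{\left(f,E \right)} = -2 - 4 E$ ($N{\left(f,E \right)} = - 4 E - 2 = -2 - 4 E$)
$z{\left(j,A \right)} = \frac{11}{2}$ ($z{\left(j,A \right)} = \frac{5}{2} - -3 = \frac{5}{2} + 3 = \frac{11}{2}$)
$R = - \frac{1}{12180}$ ($R = \frac{11}{2 \left(-66990\right)} = \frac{11}{2} \left(- \frac{1}{66990}\right) = - \frac{1}{12180} \approx -8.2102 \cdot 10^{-5}$)
$u{\left(d \right)} = -45 - 28 d$
$\frac{u{\left(N{\left(-8,V{\left(1,6 \right)} \right)} \right)}}{R} = \frac{-45 - 28 \left(-2 - 4 \left(-8 + 1\right)\right)}{- \frac{1}{12180}} = \left(-45 - 28 \left(-2 - -28\right)\right) \left(-12180\right) = \left(-45 - 28 \left(-2 + 28\right)\right) \left(-12180\right) = \left(-45 - 728\right) \left(-12180\right) = \left(-773\right) \left(-12180\right) = 9415140$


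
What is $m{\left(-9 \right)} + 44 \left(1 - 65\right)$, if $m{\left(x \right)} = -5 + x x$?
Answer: $-2740$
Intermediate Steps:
$m{\left(x \right)} = -5 + x^{2}$
$m{\left(-9 \right)} + 44 \left(1 - 65\right) = \left(-5 + \left(-9\right)^{2}\right) + 44 \left(1 - 65\right) = \left(-5 + 81\right) + 44 \left(-64\right) = 76 - 2816 = -2740$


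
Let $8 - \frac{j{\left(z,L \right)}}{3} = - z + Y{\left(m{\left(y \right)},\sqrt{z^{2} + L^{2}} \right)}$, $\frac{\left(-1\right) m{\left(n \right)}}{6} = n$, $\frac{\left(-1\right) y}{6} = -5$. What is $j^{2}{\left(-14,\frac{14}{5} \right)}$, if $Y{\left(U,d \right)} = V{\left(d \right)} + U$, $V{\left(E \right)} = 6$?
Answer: $254016$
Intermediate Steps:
$y = 30$ ($y = \left(-6\right) \left(-5\right) = 30$)
$m{\left(n \right)} = - 6 n$
$Y{\left(U,d \right)} = 6 + U$
$j{\left(z,L \right)} = 546 + 3 z$ ($j{\left(z,L \right)} = 24 - 3 \left(- z + \left(6 - 180\right)\right) = 24 - 3 \left(- z - 174\right) = 24 - 3 \left(-174 - z\right) = 24 + \left(522 + 3 z\right) = 546 + 3 z$)
$j^{2}{\left(-14,\frac{14}{5} \right)} = \left(546 + 3 \left(-14\right)\right)^{2} = \left(546 - 42\right)^{2} = 504^{2} = 254016$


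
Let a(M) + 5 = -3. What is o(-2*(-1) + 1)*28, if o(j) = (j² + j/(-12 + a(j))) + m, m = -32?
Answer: -3241/5 ≈ -648.20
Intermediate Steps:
a(M) = -8 (a(M) = -5 - 3 = -8)
o(j) = -32 + j² - j/20 (o(j) = (j² + j/(-12 - 8)) - 32 = (j² + j/(-20)) - 32 = (j² - j/20) - 32 = -32 + j² - j/20)
o(-2*(-1) + 1)*28 = (-32 + (-2*(-1) + 1)² - (-2*(-1) + 1)/20)*28 = (-32 + (2 + 1)² - (2 + 1)/20)*28 = (-32 + 3² - 1/20*3)*28 = (-32 + 9 - 3/20)*28 = -463/20*28 = -3241/5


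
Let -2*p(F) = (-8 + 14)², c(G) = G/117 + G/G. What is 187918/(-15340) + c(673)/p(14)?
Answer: -7843729/621270 ≈ -12.625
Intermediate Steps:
c(G) = 1 + G/117 (c(G) = G*(1/117) + 1 = G/117 + 1 = 1 + G/117)
p(F) = -18 (p(F) = -(-8 + 14)²/2 = -½*6² = -½*36 = -18)
187918/(-15340) + c(673)/p(14) = 187918/(-15340) + (1 + (1/117)*673)/(-18) = 187918*(-1/15340) + (1 + 673/117)*(-1/18) = -93959/7670 + (790/117)*(-1/18) = -93959/7670 - 395/1053 = -7843729/621270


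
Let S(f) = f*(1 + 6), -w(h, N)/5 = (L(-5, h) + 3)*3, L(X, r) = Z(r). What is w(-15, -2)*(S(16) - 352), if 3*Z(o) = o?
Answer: -7200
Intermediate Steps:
Z(o) = o/3
L(X, r) = r/3
w(h, N) = -45 - 5*h (w(h, N) = -5*(h/3 + 3)*3 = -5*(3 + h/3)*3 = -5*(9 + h) = -45 - 5*h)
S(f) = 7*f (S(f) = f*7 = 7*f)
w(-15, -2)*(S(16) - 352) = (-45 - 5*(-15))*(7*16 - 352) = (-45 + 75)*(112 - 352) = 30*(-240) = -7200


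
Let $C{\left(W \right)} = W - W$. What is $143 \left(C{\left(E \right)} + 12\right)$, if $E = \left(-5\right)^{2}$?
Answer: $1716$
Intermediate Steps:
$E = 25$
$C{\left(W \right)} = 0$
$143 \left(C{\left(E \right)} + 12\right) = 143 \left(0 + 12\right) = 143 \cdot 12 = 1716$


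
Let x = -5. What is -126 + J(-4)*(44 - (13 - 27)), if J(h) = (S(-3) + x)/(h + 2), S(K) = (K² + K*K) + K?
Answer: -416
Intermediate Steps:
S(K) = K + 2*K² (S(K) = (K² + K²) + K = 2*K² + K = K + 2*K²)
J(h) = 10/(2 + h) (J(h) = (-3*(1 + 2*(-3)) - 5)/(h + 2) = (-3*(1 - 6) - 5)/(2 + h) = (-3*(-5) - 5)/(2 + h) = (15 - 5)/(2 + h) = 10/(2 + h))
-126 + J(-4)*(44 - (13 - 27)) = -126 + (10/(2 - 4))*(44 - (13 - 27)) = -126 + (10/(-2))*(44 - 1*(-14)) = -126 + (10*(-½))*(44 + 14) = -126 - 5*58 = -126 - 290 = -416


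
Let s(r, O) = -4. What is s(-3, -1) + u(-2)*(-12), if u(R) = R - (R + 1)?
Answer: 8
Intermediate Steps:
u(R) = -1 (u(R) = R - (1 + R) = R + (-1 - R) = -1)
s(-3, -1) + u(-2)*(-12) = -4 - 1*(-12) = -4 + 12 = 8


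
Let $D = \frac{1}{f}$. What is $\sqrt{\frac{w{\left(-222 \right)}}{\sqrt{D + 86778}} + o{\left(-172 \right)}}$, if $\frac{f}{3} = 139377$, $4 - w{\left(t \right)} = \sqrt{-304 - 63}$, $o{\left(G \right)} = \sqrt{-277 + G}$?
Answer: $\frac{\sqrt{36284571919} \sqrt{3 \sqrt{1685744926784821} \left(4 - i \sqrt{367}\right) + 36284571919 i \sqrt{449}}}{36284571919} \approx 3.251 + 3.2489 i$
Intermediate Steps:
$w{\left(t \right)} = 4 - i \sqrt{367}$ ($w{\left(t \right)} = 4 - \sqrt{-304 - 63} = 4 - \sqrt{-367} = 4 - i \sqrt{367}$)
$f = 418131$ ($f = 3 \cdot 139377 = 418131$)
$D = \frac{1}{418131} \approx 2.3916 \cdot 10^{-6}$
$\sqrt{\frac{w{\left(-222 \right)}}{\sqrt{D + 86778}} + o{\left(-172 \right)}} = \sqrt{\frac{4 - i \sqrt{367}}{\sqrt{\frac{1}{418131} + 86778}} + \sqrt{-277 - 172}} = \sqrt{\frac{4 - i \sqrt{367}}{\sqrt{\frac{36284571919}{418131}}} + \sqrt{-449}} = \sqrt{\frac{4 - i \sqrt{367}}{\frac{1}{139377} \sqrt{1685744926784821}} + i \sqrt{449}} = \sqrt{\left(4 - i \sqrt{367}\right) \frac{3 \sqrt{1685744926784821}}{36284571919} + i \sqrt{449}} = \sqrt{\frac{3 \sqrt{1685744926784821} \left(4 - i \sqrt{367}\right)}{36284571919} + i \sqrt{449}} = \sqrt{i \sqrt{449} + \frac{3 \sqrt{1685744926784821} \left(4 - i \sqrt{367}\right)}{36284571919}}$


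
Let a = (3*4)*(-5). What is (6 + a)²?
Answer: 2916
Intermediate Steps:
a = -60 (a = 12*(-5) = -60)
(6 + a)² = (6 - 60)² = (-54)² = 2916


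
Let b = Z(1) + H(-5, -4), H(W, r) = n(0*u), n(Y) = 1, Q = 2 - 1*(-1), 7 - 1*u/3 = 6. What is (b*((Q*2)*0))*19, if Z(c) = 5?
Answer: 0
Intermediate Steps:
u = 3 (u = 21 - 3*6 = 21 - 18 = 3)
Q = 3 (Q = 2 + 1 = 3)
H(W, r) = 1
b = 6 (b = 5 + 1 = 6)
(b*((Q*2)*0))*19 = (6*((3*2)*0))*19 = (6*(6*0))*19 = (6*0)*19 = 0*19 = 0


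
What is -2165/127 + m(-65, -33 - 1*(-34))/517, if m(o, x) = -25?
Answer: -1122480/65659 ≈ -17.096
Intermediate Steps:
-2165/127 + m(-65, -33 - 1*(-34))/517 = -2165/127 - 25/517 = -1122480/65659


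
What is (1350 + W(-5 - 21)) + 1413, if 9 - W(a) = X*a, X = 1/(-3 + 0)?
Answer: 8290/3 ≈ 2763.3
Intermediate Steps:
X = -⅓ (X = 1/(-3) = -⅓ ≈ -0.33333)
W(a) = 9 + a/3 (W(a) = 9 - (-1)*a/3 = 9 + a/3)
(1350 + W(-5 - 21)) + 1413 = (1350 + (9 + (-5 - 21)/3)) + 1413 = (1350 + (9 + (⅓)*(-26))) + 1413 = (1350 + (9 - 26/3)) + 1413 = (1350 + ⅓) + 1413 = 4051/3 + 1413 = 8290/3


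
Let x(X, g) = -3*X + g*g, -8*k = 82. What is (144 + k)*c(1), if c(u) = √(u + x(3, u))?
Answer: 535*I*√7/4 ≈ 353.87*I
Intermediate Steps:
k = -41/4 (k = -⅛*82 = -41/4 ≈ -10.250)
x(X, g) = g² - 3*X (x(X, g) = -3*X + g² = g² - 3*X)
c(u) = √(-9 + u + u²) (c(u) = √(u + (u² - 3*3)) = √(u + (u² - 9)) = √(u + (-9 + u²)) = √(-9 + u + u²))
(144 + k)*c(1) = (144 - 41/4)*√(-9 + 1 + 1²) = 535*√(-9 + 1 + 1)/4 = 535*√(-7)/4 = 535*(I*√7)/4 = 535*I*√7/4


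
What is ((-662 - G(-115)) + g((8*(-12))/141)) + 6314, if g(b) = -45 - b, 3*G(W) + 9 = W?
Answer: 796511/141 ≈ 5649.0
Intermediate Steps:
G(W) = -3 + W/3
((-662 - G(-115)) + g((8*(-12))/141)) + 6314 = ((-662 - (-3 + (1/3)*(-115))) + (-45 - 8*(-12)/141)) + 6314 = ((-662 - (-3 - 115/3)) + (-45 - (-96)/141)) + 6314 = ((-662 - 1*(-124/3)) + (-45 - 1*(-32/47))) + 6314 = ((-662 + 124/3) + (-45 + 32/47)) + 6314 = (-1862/3 - 2083/47) + 6314 = -93763/141 + 6314 = 796511/141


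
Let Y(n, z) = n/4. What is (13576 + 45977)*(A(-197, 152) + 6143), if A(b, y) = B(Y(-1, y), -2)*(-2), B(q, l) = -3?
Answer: 366191397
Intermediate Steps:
Y(n, z) = n/4 (Y(n, z) = n*(1/4) = n/4)
A(b, y) = 6 (A(b, y) = -3*(-2) = 6)
(13576 + 45977)*(A(-197, 152) + 6143) = (13576 + 45977)*(6 + 6143) = 59553*6149 = 366191397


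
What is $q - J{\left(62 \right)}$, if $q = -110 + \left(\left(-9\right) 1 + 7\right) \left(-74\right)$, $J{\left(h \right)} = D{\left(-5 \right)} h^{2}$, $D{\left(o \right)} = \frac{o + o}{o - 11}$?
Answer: $- \frac{4729}{2} \approx -2364.5$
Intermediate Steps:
$D{\left(o \right)} = \frac{2 o}{-11 + o}$
$J{\left(h \right)} = \frac{5 h^{2}}{8}$ ($J{\left(h \right)} = 2 \left(-5\right) \frac{1}{-11 - 5} h^{2} = 2 \left(-5\right) \frac{1}{-16} h^{2} = 2 \left(-5\right) \left(- \frac{1}{16}\right) h^{2} = \frac{5 h^{2}}{8}$)
$q = 38$ ($q = -110 + \left(-9 + 7\right) \left(-74\right) = -110 - -148 = -110 + 148 = 38$)
$q - J{\left(62 \right)} = 38 - \frac{5 \cdot 62^{2}}{8} = 38 - \frac{5}{8} \cdot 3844 = 38 - \frac{4805}{2} = - \frac{4729}{2}$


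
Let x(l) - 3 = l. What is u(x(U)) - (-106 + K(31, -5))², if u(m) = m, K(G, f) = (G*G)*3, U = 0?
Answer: -7711726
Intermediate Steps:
x(l) = 3 + l
K(G, f) = 3*G² (K(G, f) = G²*3 = 3*G²)
u(x(U)) - (-106 + K(31, -5))² = (3 + 0) - (-106 + 3*31²)² = 3 - (-106 + 3*961)² = 3 - (-106 + 2883)² = 3 - 1*2777² = 3 - 1*7711729 = 3 - 7711729 = -7711726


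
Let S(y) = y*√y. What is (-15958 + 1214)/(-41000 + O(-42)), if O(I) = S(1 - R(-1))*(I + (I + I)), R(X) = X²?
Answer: 1843/5125 ≈ 0.35961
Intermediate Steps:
S(y) = y^(3/2)
O(I) = 0 (O(I) = (1 - 1*(-1)²)^(3/2)*(I + (I + I)) = (1 - 1*1)^(3/2)*(I + 2*I) = (1 - 1)^(3/2)*(3*I) = 0^(3/2)*(3*I) = 0*(3*I) = 0)
(-15958 + 1214)/(-41000 + O(-42)) = (-15958 + 1214)/(-41000 + 0) = -14744/(-41000) = -14744*(-1/41000) = 1843/5125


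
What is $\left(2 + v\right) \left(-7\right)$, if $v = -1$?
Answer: $-7$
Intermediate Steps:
$\left(2 + v\right) \left(-7\right) = \left(2 - 1\right) \left(-7\right) = 1 \left(-7\right) = -7$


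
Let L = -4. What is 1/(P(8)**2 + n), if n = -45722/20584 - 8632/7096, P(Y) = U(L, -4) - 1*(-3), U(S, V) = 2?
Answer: 9129004/196842325 ≈ 0.046377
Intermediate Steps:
P(Y) = 5 (P(Y) = 2 - 1*(-3) = 2 + 3 = 5)
n = -31382775/9129004 (n = -45722*1/20584 - 8632*1/7096 = -22861/10292 - 1079/887 = -31382775/9129004 ≈ -3.4377)
1/(P(8)**2 + n) = 1/(5**2 - 31382775/9129004) = 1/(25 - 31382775/9129004) = 1/(196842325/9129004) = 9129004/196842325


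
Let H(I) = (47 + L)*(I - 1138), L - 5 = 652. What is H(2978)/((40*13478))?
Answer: 704/293 ≈ 2.4027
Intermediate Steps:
L = 657 (L = 5 + 652 = 657)
H(I) = -801152 + 704*I (H(I) = (47 + 657)*(I - 1138) = 704*(-1138 + I) = -801152 + 704*I)
H(2978)/((40*13478)) = (-801152 + 704*2978)/((40*13478)) = (-801152 + 2096512)/539120 = 1295360*(1/539120) = 704/293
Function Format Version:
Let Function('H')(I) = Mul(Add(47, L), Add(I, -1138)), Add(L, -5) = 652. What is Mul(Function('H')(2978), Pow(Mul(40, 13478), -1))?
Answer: Rational(704, 293) ≈ 2.4027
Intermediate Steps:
L = 657 (L = Add(5, 652) = 657)
Function('H')(I) = Add(-801152, Mul(704, I)) (Function('H')(I) = Mul(Add(47, 657), Add(I, -1138)) = Mul(704, Add(-1138, I)) = Add(-801152, Mul(704, I)))
Mul(Function('H')(2978), Pow(Mul(40, 13478), -1)) = Mul(Add(-801152, Mul(704, 2978)), Pow(Mul(40, 13478), -1)) = Mul(Add(-801152, 2096512), Pow(539120, -1)) = Mul(1295360, Rational(1, 539120)) = Rational(704, 293)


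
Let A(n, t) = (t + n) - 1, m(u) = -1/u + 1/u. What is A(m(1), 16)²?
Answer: 225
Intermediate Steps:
m(u) = 0 (m(u) = -1/u + 1/u = 0)
A(n, t) = -1 + n + t (A(n, t) = (n + t) - 1 = -1 + n + t)
A(m(1), 16)² = (-1 + 0 + 16)² = 15² = 225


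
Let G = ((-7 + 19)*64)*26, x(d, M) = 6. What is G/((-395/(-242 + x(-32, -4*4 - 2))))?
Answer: 4712448/395 ≈ 11930.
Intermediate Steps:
G = 19968 (G = (12*64)*26 = 768*26 = 19968)
G/((-395/(-242 + x(-32, -4*4 - 2)))) = 19968/((-395/(-242 + 6))) = 19968/((-395/(-236))) = 19968/((-395*(-1/236))) = 19968/(395/236) = 19968*(236/395) = 4712448/395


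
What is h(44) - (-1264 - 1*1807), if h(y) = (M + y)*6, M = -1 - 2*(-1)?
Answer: 3341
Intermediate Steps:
M = 1 (M = -1 + 2 = 1)
h(y) = 6 + 6*y (h(y) = (1 + y)*6 = 6 + 6*y)
h(44) - (-1264 - 1*1807) = (6 + 6*44) - (-1264 - 1*1807) = (6 + 264) - (-1264 - 1807) = 270 - 1*(-3071) = 270 + 3071 = 3341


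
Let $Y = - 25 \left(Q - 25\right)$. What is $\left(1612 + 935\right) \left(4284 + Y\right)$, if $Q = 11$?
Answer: $11802798$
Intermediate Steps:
$Y = 350$ ($Y = - 25 \left(11 - 25\right) = \left(-25\right) \left(-14\right) = 350$)
$\left(1612 + 935\right) \left(4284 + Y\right) = \left(1612 + 935\right) \left(4284 + 350\right) = 2547 \cdot 4634 = 11802798$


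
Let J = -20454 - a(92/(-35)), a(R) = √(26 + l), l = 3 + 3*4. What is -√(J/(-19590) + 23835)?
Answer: -√(9147513357360 + 19590*√41)/19590 ≈ -154.39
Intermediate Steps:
l = 15 (l = 3 + 12 = 15)
a(R) = √41 (a(R) = √(26 + 15) = √41)
J = -20454 - √41 ≈ -20460.
-√(J/(-19590) + 23835) = -√((-20454 - √41)/(-19590) + 23835) = -√((-20454 - √41)*(-1/19590) + 23835) = -√((3409/3265 + √41/19590) + 23835) = -√(77824684/3265 + √41/19590)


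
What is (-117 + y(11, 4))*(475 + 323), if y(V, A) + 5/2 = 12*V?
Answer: 9975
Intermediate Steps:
y(V, A) = -5/2 + 12*V
(-117 + y(11, 4))*(475 + 323) = (-117 + (-5/2 + 12*11))*(475 + 323) = (-117 + (-5/2 + 132))*798 = (-117 + 259/2)*798 = (25/2)*798 = 9975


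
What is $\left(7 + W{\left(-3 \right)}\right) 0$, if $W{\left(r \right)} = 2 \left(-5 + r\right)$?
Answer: $0$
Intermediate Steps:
$W{\left(r \right)} = -10 + 2 r$
$\left(7 + W{\left(-3 \right)}\right) 0 = \left(7 + \left(-10 + 2 \left(-3\right)\right)\right) 0 = \left(7 - 16\right) 0 = \left(-9\right) 0 = 0$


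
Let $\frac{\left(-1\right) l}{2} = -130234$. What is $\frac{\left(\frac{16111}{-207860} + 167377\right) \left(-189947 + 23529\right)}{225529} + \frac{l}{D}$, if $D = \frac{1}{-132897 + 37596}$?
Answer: $- \frac{581831614497087118741}{23439228970} \approx -2.4823 \cdot 10^{10}$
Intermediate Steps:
$l = 260468$ ($l = \left(-2\right) \left(-130234\right) = 260468$)
$D = - \frac{1}{95301}$ ($D = \frac{1}{-95301} = - \frac{1}{95301} \approx -1.0493 \cdot 10^{-5}$)
$\frac{\left(\frac{16111}{-207860} + 167377\right) \left(-189947 + 23529\right)}{225529} + \frac{l}{D} = \frac{\left(\frac{16111}{-207860} + 167377\right) \left(-189947 + 23529\right)}{225529} + \frac{260468}{- \frac{1}{95301}} = \left(16111 \left(- \frac{1}{207860}\right) + 167377\right) \left(-166418\right) \frac{1}{225529} + 260468 \left(-95301\right) = \left(- \frac{16111}{207860} + 167377\right) \left(-166418\right) \frac{1}{225529} - 24822860868 = \frac{34790967109}{207860} \left(-166418\right) \frac{1}{225529} - 24822860868 = \left(- \frac{2894921582172781}{103930}\right) \frac{1}{225529} - 24822860868 = - \frac{2894921582172781}{23439228970} - 24822860868 = - \frac{581831614497087118741}{23439228970}$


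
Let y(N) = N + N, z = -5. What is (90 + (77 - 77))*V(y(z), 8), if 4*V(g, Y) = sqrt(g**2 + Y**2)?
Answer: 45*sqrt(41) ≈ 288.14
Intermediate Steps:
y(N) = 2*N
V(g, Y) = sqrt(Y**2 + g**2)/4 (V(g, Y) = sqrt(g**2 + Y**2)/4 = sqrt(Y**2 + g**2)/4)
(90 + (77 - 77))*V(y(z), 8) = (90 + (77 - 77))*(sqrt(8**2 + (2*(-5))**2)/4) = (90 + 0)*(sqrt(64 + (-10)**2)/4) = 90*(sqrt(64 + 100)/4) = 90*(sqrt(164)/4) = 90*((2*sqrt(41))/4) = 90*(sqrt(41)/2) = 45*sqrt(41)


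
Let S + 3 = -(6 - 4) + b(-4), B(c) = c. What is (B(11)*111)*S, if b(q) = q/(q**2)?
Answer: -25641/4 ≈ -6410.3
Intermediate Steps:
b(q) = 1/q (b(q) = q/q**2 = 1/q)
S = -21/4 (S = -3 + (-(6 - 4) + 1/(-4)) = -3 + (-1*2 - 1/4) = -3 + (-2 - 1/4) = -3 - 9/4 = -21/4 ≈ -5.2500)
(B(11)*111)*S = (11*111)*(-21/4) = 1221*(-21/4) = -25641/4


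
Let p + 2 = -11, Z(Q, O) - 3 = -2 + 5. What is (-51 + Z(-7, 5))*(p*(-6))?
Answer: -3510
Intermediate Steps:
Z(Q, O) = 6 (Z(Q, O) = 3 + (-2 + 5) = 3 + 3 = 6)
p = -13 (p = -2 - 11 = -13)
(-51 + Z(-7, 5))*(p*(-6)) = (-51 + 6)*(-13*(-6)) = -45*78 = -3510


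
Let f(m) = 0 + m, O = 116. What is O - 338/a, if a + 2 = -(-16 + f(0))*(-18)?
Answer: 16989/145 ≈ 117.17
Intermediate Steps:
f(m) = m
a = -290 (a = -2 - (-16 + 0)*(-18) = -2 - (-16)*(-18) = -2 - 1*288 = -2 - 288 = -290)
O - 338/a = 116 - 338/(-290) = 116 - 338*(-1)/290 = 116 - 1*(-169/145) = 116 + 169/145 = 16989/145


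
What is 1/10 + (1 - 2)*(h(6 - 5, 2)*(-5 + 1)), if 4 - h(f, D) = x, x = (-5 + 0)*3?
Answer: 761/10 ≈ 76.100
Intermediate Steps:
x = -15 (x = -5*3 = -15)
h(f, D) = 19 (h(f, D) = 4 - 1*(-15) = 4 + 15 = 19)
1/10 + (1 - 2)*(h(6 - 5, 2)*(-5 + 1)) = 1/10 + (1 - 2)*(19*(-5 + 1)) = ⅒ - 19*(-4) = ⅒ - 1*(-76) = ⅒ + 76 = 761/10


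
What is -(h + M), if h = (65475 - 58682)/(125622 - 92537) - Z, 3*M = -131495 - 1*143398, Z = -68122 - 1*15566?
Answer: 262787362/33085 ≈ 7942.8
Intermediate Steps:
Z = -83688 (Z = -68122 - 15566 = -83688)
M = -91631 (M = (-131495 - 1*143398)/3 = (-131495 - 143398)/3 = (⅓)*(-274893) = -91631)
h = 2768824273/33085 (h = (65475 - 58682)/(125622 - 92537) - 1*(-83688) = 6793/33085 + 83688 = 2768824273/33085 ≈ 83688.)
-(h + M) = -(2768824273/33085 - 91631) = -1*(-262787362/33085) = 262787362/33085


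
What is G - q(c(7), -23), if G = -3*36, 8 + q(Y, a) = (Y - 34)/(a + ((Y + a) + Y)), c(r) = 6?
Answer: -1714/17 ≈ -100.82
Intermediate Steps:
q(Y, a) = -8 + (-34 + Y)/(2*Y + 2*a) (q(Y, a) = -8 + (Y - 34)/(a + ((Y + a) + Y)) = -8 + (-34 + Y)/(a + (a + 2*Y)) = -8 + (-34 + Y)/(2*Y + 2*a))
G = -108
G - q(c(7), -23) = -108 - (-17 - 8*(-23) - 15/2*6)/(6 - 23) = -108 - (-17 + 184 - 45)/(-17) = -108 - (-1)*122/17 = -108 - 1*(-122/17) = -108 + 122/17 = -1714/17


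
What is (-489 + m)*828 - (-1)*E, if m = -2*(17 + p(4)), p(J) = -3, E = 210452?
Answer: -217624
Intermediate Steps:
m = -28 (m = -2*(17 - 3) = -2*14 = -28)
(-489 + m)*828 - (-1)*E = (-489 - 28)*828 - (-1)*210452 = -517*828 - 1*(-210452) = -428076 + 210452 = -217624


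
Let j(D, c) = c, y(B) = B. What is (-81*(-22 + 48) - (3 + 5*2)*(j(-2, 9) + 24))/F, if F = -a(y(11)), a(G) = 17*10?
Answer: 507/34 ≈ 14.912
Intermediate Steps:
a(G) = 170
F = -170 (F = -1*170 = -170)
(-81*(-22 + 48) - (3 + 5*2)*(j(-2, 9) + 24))/F = (-81*(-22 + 48) - (3 + 5*2)*(9 + 24))/(-170) = (-81*26 - (3 + 10)*33)*(-1/170) = (-2106 - 13*33)*(-1/170) = (-2106 - 1*429)*(-1/170) = (-2106 - 429)*(-1/170) = -2535*(-1/170) = 507/34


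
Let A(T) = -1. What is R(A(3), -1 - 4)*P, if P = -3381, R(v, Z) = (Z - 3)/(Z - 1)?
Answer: -4508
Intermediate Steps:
R(v, Z) = (-3 + Z)/(-1 + Z)
R(A(3), -1 - 4)*P = ((-3 + (-1 - 4))/(-1 + (-1 - 4)))*(-3381) = ((-3 - 5)/(-1 - 5))*(-3381) = (-8/(-6))*(-3381) = -⅙*(-8)*(-3381) = (4/3)*(-3381) = -4508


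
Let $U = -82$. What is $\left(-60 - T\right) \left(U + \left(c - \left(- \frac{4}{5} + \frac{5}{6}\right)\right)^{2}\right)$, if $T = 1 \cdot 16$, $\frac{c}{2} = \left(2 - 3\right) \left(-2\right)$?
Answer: $\frac{1133141}{225} \approx 5036.2$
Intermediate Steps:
$c = 4$ ($c = 2 \left(2 - 3\right) \left(-2\right) = 2 \left(\left(-1\right) \left(-2\right)\right) = 2 \cdot 2 = 4$)
$T = 16$
$\left(-60 - T\right) \left(U + \left(c - \left(- \frac{4}{5} + \frac{5}{6}\right)\right)^{2}\right) = \left(-60 - 16\right) \left(-82 + \left(4 - \left(- \frac{4}{5} + \frac{5}{6}\right)\right)^{2}\right) = \left(-60 - 16\right) \left(-82 + \left(4 - \frac{1}{30}\right)^{2}\right) = - 76 \left(-82 + \left(4 + \left(\frac{4}{5} - \frac{5}{6}\right)\right)^{2}\right) = - 76 \left(-82 + \left(4 - \frac{1}{30}\right)^{2}\right) = - 76 \left(-82 + \left(\frac{119}{30}\right)^{2}\right) = - 76 \left(-82 + \frac{14161}{900}\right) = \left(-76\right) \left(- \frac{59639}{900}\right) = \frac{1133141}{225}$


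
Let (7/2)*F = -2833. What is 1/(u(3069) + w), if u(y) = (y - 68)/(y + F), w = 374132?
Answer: 15817/5917666851 ≈ 2.6728e-6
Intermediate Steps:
F = -5666/7 (F = (2/7)*(-2833) = -5666/7 ≈ -809.43)
u(y) = (-68 + y)/(-5666/7 + y) (u(y) = (y - 68)/(y - 5666/7) = (-68 + y)/(-5666/7 + y))
1/(u(3069) + w) = 1/(7*(-68 + 3069)/(-5666 + 7*3069) + 374132) = 1/(7*3001/(-5666 + 21483) + 374132) = 1/(7*3001/15817 + 374132) = 1/(7*(1/15817)*3001 + 374132) = 1/(21007/15817 + 374132) = 1/(5917666851/15817) = 15817/5917666851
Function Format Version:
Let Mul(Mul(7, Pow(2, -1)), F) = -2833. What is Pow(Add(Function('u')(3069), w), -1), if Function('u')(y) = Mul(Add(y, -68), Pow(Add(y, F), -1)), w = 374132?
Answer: Rational(15817, 5917666851) ≈ 2.6728e-6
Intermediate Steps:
F = Rational(-5666, 7) (F = Mul(Rational(2, 7), -2833) = Rational(-5666, 7) ≈ -809.43)
Function('u')(y) = Mul(Pow(Add(Rational(-5666, 7), y), -1), Add(-68, y)) (Function('u')(y) = Mul(Add(y, -68), Pow(Add(y, Rational(-5666, 7)), -1)) = Mul(Add(-68, y), Pow(Add(Rational(-5666, 7), y), -1)) = Mul(Pow(Add(Rational(-5666, 7), y), -1), Add(-68, y)))
Pow(Add(Function('u')(3069), w), -1) = Pow(Add(Mul(7, Pow(Add(-5666, Mul(7, 3069)), -1), Add(-68, 3069)), 374132), -1) = Pow(Add(Mul(7, Pow(Add(-5666, 21483), -1), 3001), 374132), -1) = Pow(Add(Mul(7, Pow(15817, -1), 3001), 374132), -1) = Pow(Add(Mul(7, Rational(1, 15817), 3001), 374132), -1) = Pow(Add(Rational(21007, 15817), 374132), -1) = Pow(Rational(5917666851, 15817), -1) = Rational(15817, 5917666851)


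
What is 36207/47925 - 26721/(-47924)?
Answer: 111695859/85065100 ≈ 1.3131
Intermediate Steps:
36207/47925 - 26721/(-47924) = 36207*(1/47925) - 26721*(-1/47924) = 1341/1775 + 26721/47924 = 111695859/85065100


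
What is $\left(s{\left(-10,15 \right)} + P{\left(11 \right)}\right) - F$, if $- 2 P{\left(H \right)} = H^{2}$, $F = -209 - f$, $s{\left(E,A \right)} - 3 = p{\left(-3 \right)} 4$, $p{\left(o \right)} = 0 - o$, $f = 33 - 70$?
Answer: $\frac{253}{2} \approx 126.5$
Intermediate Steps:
$f = -37$
$p{\left(o \right)} = - o$
$s{\left(E,A \right)} = 15$ ($s{\left(E,A \right)} = 3 + \left(-1\right) \left(-3\right) 4 = 3 + 3 \cdot 4 = 3 + 12 = 15$)
$F = -172$ ($F = -209 - -37 = -209 + 37 = -172$)
$P{\left(H \right)} = - \frac{H^{2}}{2}$
$\left(s{\left(-10,15 \right)} + P{\left(11 \right)}\right) - F = \left(15 - \frac{11^{2}}{2}\right) - -172 = \left(15 - \frac{121}{2}\right) + 172 = - \frac{91}{2} + 172 = \frac{253}{2}$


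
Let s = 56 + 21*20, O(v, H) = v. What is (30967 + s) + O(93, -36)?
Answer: 31536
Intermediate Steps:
s = 476 (s = 56 + 420 = 476)
(30967 + s) + O(93, -36) = (30967 + 476) + 93 = 31443 + 93 = 31536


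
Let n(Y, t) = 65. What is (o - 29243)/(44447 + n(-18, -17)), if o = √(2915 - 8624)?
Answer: -29243/44512 + I*√5709/44512 ≈ -0.65697 + 0.0016975*I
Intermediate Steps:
o = I*√5709 (o = √(-5709) = I*√5709 ≈ 75.558*I)
(o - 29243)/(44447 + n(-18, -17)) = (I*√5709 - 29243)/(44447 + 65) = (-29243 + I*√5709)/44512 = (-29243 + I*√5709)*(1/44512) = -29243/44512 + I*√5709/44512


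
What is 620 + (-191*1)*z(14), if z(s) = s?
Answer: -2054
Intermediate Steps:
620 + (-191*1)*z(14) = 620 - 191*1*14 = 620 - 191*14 = 620 - 2674 = -2054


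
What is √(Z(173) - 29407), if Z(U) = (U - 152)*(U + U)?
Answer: I*√22141 ≈ 148.8*I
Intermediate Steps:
Z(U) = 2*U*(-152 + U) (Z(U) = (-152 + U)*(2*U) = 2*U*(-152 + U))
√(Z(173) - 29407) = √(2*173*(-152 + 173) - 29407) = √(2*173*21 - 29407) = √(7266 - 29407) = √(-22141) = I*√22141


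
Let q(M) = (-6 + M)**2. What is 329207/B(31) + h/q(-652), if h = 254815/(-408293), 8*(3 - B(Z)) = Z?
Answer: -66509660281388031/176776170452 ≈ -3.7624e+5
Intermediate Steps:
B(Z) = 3 - Z/8
h = -254815/408293 (h = 254815*(-1/408293) = -254815/408293 ≈ -0.62410)
329207/B(31) + h/q(-652) = 329207/(3 - 1/8*31) - 254815/(408293*(-6 - 652)**2) = 329207/(3 - 31/8) - 254815/(408293*((-658)**2)) = 329207/(-7/8) - 254815/408293/432964 = 329207*(-8/7) - 254815/408293*1/432964 = -2633656/7 - 254815/176776170452 = -66509660281388031/176776170452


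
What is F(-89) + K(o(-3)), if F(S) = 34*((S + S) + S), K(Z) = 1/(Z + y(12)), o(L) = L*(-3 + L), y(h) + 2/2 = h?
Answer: -263261/29 ≈ -9078.0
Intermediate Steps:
y(h) = -1 + h
K(Z) = 1/(11 + Z) (K(Z) = 1/(Z + (-1 + 12)) = 1/(Z + 11) = 1/(11 + Z))
F(S) = 102*S (F(S) = 34*(2*S + S) = 34*(3*S) = 102*S)
F(-89) + K(o(-3)) = 102*(-89) + 1/(11 - 3*(-3 - 3)) = -9078 + 1/(11 - 3*(-6)) = -9078 + 1/(11 + 18) = -9078 + 1/29 = -263261/29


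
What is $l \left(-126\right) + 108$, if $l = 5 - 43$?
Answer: $4896$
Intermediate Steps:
$l = -38$
$l \left(-126\right) + 108 = \left(-38\right) \left(-126\right) + 108 = 4788 + 108 = 4896$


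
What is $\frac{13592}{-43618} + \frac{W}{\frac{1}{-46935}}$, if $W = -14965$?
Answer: $\frac{15318255028679}{21809} \approx 7.0238 \cdot 10^{8}$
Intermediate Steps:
$\frac{13592}{-43618} + \frac{W}{\frac{1}{-46935}} = \frac{13592}{-43618} - \frac{14965}{\frac{1}{-46935}} = 13592 \left(- \frac{1}{43618}\right) - \frac{14965}{- \frac{1}{46935}} = - \frac{6796}{21809} - -702382275 = - \frac{6796}{21809} + 702382275 = \frac{15318255028679}{21809}$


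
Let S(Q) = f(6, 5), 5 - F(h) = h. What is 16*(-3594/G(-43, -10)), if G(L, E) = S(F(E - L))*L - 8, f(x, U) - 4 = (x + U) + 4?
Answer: 19168/275 ≈ 69.702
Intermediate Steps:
F(h) = 5 - h
f(x, U) = 8 + U + x (f(x, U) = 4 + ((x + U) + 4) = 4 + ((U + x) + 4) = 4 + (4 + U + x) = 8 + U + x)
S(Q) = 19 (S(Q) = 8 + 5 + 6 = 19)
G(L, E) = -8 + 19*L (G(L, E) = 19*L - 8 = -8 + 19*L)
16*(-3594/G(-43, -10)) = 16*(-3594/(-8 + 19*(-43))) = 16*(-3594/(-8 - 817)) = 16*(-3594/(-825)) = 16*(-3594*(-1/825)) = 16*(1198/275) = 19168/275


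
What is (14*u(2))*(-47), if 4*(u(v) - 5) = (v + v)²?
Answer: -5922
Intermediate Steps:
u(v) = 5 + v² (u(v) = 5 + (v + v)²/4 = 5 + (2*v)²/4 = 5 + (4*v²)/4 = 5 + v²)
(14*u(2))*(-47) = (14*(5 + 2²))*(-47) = (14*(5 + 4))*(-47) = (14*9)*(-47) = 126*(-47) = -5922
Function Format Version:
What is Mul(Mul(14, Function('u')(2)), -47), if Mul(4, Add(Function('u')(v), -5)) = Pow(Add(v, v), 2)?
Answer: -5922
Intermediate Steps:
Function('u')(v) = Add(5, Pow(v, 2)) (Function('u')(v) = Add(5, Mul(Rational(1, 4), Pow(Add(v, v), 2))) = Add(5, Mul(Rational(1, 4), Pow(Mul(2, v), 2))) = Add(5, Mul(Rational(1, 4), Mul(4, Pow(v, 2)))) = Add(5, Pow(v, 2)))
Mul(Mul(14, Function('u')(2)), -47) = Mul(Mul(14, Add(5, Pow(2, 2))), -47) = Mul(Mul(14, Add(5, 4)), -47) = Mul(Mul(14, 9), -47) = Mul(126, -47) = -5922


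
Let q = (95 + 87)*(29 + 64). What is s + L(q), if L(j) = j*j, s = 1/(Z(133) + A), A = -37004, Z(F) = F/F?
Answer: 10600970080427/37003 ≈ 2.8649e+8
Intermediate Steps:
Z(F) = 1
s = -1/37003 (s = 1/(1 - 37004) = 1/(-37003) = -1/37003 ≈ -2.7025e-5)
q = 16926 (q = 182*93 = 16926)
L(j) = j**2
s + L(q) = -1/37003 + 16926**2 = -1/37003 + 286489476 = 10600970080427/37003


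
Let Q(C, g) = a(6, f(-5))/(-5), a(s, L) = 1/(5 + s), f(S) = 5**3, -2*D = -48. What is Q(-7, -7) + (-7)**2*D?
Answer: 64679/55 ≈ 1176.0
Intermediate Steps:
D = 24 (D = -1/2*(-48) = 24)
f(S) = 125
Q(C, g) = -1/55 (Q(C, g) = 1/((5 + 6)*(-5)) = -1/5/11 = (1/11)*(-1/5) = -1/55)
Q(-7, -7) + (-7)**2*D = -1/55 + (-7)**2*24 = -1/55 + 49*24 = -1/55 + 1176 = 64679/55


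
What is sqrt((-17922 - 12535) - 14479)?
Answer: 2*I*sqrt(11234) ≈ 211.98*I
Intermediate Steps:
sqrt((-17922 - 12535) - 14479) = sqrt(-30457 - 14479) = sqrt(-44936) = 2*I*sqrt(11234)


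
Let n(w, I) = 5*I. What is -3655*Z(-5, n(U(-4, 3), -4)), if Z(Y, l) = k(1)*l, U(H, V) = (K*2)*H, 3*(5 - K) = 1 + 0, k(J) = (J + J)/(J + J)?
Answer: 73100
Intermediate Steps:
k(J) = 1 (k(J) = (2*J)/((2*J)) = (2*J)*(1/(2*J)) = 1)
K = 14/3 (K = 5 - (1 + 0)/3 = 5 - ⅓*1 = 5 - ⅓ = 14/3 ≈ 4.6667)
U(H, V) = 28*H/3 (U(H, V) = ((14/3)*2)*H = 28*H/3)
Z(Y, l) = l (Z(Y, l) = 1*l = l)
-3655*Z(-5, n(U(-4, 3), -4)) = -18275*(-4) = -3655*(-20) = 73100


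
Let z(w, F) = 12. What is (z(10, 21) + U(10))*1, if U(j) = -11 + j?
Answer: 11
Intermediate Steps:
(z(10, 21) + U(10))*1 = (12 + (-11 + 10))*1 = (12 - 1)*1 = 11*1 = 11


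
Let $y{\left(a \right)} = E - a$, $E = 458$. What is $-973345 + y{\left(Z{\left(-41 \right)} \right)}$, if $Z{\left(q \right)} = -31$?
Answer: $-972856$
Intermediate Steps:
$y{\left(a \right)} = 458 - a$
$-973345 + y{\left(Z{\left(-41 \right)} \right)} = -973345 + \left(458 - -31\right) = -973345 + \left(458 + 31\right) = -973345 + 489 = -972856$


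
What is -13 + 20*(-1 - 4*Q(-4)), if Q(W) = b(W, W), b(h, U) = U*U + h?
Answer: -993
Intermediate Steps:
b(h, U) = h + U² (b(h, U) = U² + h = h + U²)
Q(W) = W + W²
-13 + 20*(-1 - 4*Q(-4)) = -13 + 20*(-1 - (-16)*(1 - 4)) = -13 + 20*(-1 - (-16)*(-3)) = -13 + 20*(-1 - 4*12) = -13 + 20*(-1 - 48) = -13 + 20*(-49) = -13 - 980 = -993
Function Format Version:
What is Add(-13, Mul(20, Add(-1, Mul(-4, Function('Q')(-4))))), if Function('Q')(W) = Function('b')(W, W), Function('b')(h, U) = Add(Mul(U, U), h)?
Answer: -993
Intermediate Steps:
Function('b')(h, U) = Add(h, Pow(U, 2)) (Function('b')(h, U) = Add(Pow(U, 2), h) = Add(h, Pow(U, 2)))
Function('Q')(W) = Add(W, Pow(W, 2))
Add(-13, Mul(20, Add(-1, Mul(-4, Function('Q')(-4))))) = Add(-13, Mul(20, Add(-1, Mul(-4, Mul(-4, Add(1, -4)))))) = Add(-13, Mul(20, Add(-1, Mul(-4, Mul(-4, -3))))) = Add(-13, Mul(20, Add(-1, Mul(-4, 12)))) = Add(-13, Mul(20, Add(-1, -48))) = Add(-13, Mul(20, -49)) = Add(-13, -980) = -993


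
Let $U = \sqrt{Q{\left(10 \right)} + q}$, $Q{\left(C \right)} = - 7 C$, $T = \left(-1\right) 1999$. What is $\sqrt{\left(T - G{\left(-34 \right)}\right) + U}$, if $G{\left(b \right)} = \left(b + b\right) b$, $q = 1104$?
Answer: $\sqrt{-4311 + \sqrt{1034}} \approx 65.413 i$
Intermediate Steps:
$T = -1999$
$G{\left(b \right)} = 2 b^{2}$ ($G{\left(b \right)} = 2 b b = 2 b^{2}$)
$U = \sqrt{1034}$ ($U = \sqrt{\left(-7\right) 10 + 1104} = \sqrt{-70 + 1104} = \sqrt{1034} \approx 32.156$)
$\sqrt{\left(T - G{\left(-34 \right)}\right) + U} = \sqrt{\left(-1999 - 2 \left(-34\right)^{2}\right) + \sqrt{1034}} = \sqrt{\left(-1999 - 2 \cdot 1156\right) + \sqrt{1034}} = \sqrt{\left(-1999 - 2312\right) + \sqrt{1034}} = \sqrt{-4311 + \sqrt{1034}}$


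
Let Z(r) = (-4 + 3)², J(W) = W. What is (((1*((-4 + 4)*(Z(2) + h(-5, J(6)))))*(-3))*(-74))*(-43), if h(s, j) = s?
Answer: 0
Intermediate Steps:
Z(r) = 1 (Z(r) = (-1)² = 1)
(((1*((-4 + 4)*(Z(2) + h(-5, J(6)))))*(-3))*(-74))*(-43) = (((1*((-4 + 4)*(1 - 5)))*(-3))*(-74))*(-43) = (((1*(0*(-4)))*(-3))*(-74))*(-43) = (((1*0)*(-3))*(-74))*(-43) = ((0*(-3))*(-74))*(-43) = (0*(-74))*(-43) = 0*(-43) = 0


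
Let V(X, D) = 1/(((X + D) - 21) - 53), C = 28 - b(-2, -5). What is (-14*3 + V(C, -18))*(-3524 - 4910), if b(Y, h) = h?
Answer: 20907886/59 ≈ 3.5437e+5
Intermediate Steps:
C = 33 (C = 28 - 1*(-5) = 28 + 5 = 33)
V(X, D) = 1/(-74 + D + X) (V(X, D) = 1/(((D + X) - 21) - 53) = 1/((-21 + D + X) - 53) = 1/(-74 + D + X))
(-14*3 + V(C, -18))*(-3524 - 4910) = (-14*3 + 1/(-74 - 18 + 33))*(-3524 - 4910) = (-7*2*3 + 1/(-59))*(-8434) = (-14*3 - 1/59)*(-8434) = (-42 - 1/59)*(-8434) = -2479/59*(-8434) = 20907886/59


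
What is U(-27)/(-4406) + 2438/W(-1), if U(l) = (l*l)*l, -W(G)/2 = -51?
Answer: 6374747/224706 ≈ 28.369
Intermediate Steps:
W(G) = 102 (W(G) = -2*(-51) = 102)
U(l) = l³ (U(l) = l²*l = l³)
U(-27)/(-4406) + 2438/W(-1) = (-27)³/(-4406) + 2438/102 = -19683*(-1/4406) + 2438*(1/102) = 19683/4406 + 1219/51 = 6374747/224706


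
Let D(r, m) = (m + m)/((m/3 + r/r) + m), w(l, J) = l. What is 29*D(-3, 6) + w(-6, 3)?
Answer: 98/3 ≈ 32.667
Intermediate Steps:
D(r, m) = 2*m/(1 + 4*m/3) (D(r, m) = (2*m)/((m*(⅓) + 1) + m) = (2*m)/((m/3 + 1) + m) = (2*m)/((1 + m/3) + m) = (2*m)/(1 + 4*m/3) = 2*m/(1 + 4*m/3))
29*D(-3, 6) + w(-6, 3) = 29*(6*6/(3 + 4*6)) - 6 = 29*(6*6/(3 + 24)) - 6 = 29*(6*6/27) - 6 = 29*(6*6*(1/27)) - 6 = 29*(4/3) - 6 = 116/3 - 6 = 98/3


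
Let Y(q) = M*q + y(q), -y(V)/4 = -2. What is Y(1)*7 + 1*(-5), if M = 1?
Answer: 58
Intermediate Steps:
y(V) = 8 (y(V) = -4*(-2) = 8)
Y(q) = 8 + q (Y(q) = 1*q + 8 = q + 8 = 8 + q)
Y(1)*7 + 1*(-5) = (8 + 1)*7 + 1*(-5) = 9*7 - 5 = 63 - 5 = 58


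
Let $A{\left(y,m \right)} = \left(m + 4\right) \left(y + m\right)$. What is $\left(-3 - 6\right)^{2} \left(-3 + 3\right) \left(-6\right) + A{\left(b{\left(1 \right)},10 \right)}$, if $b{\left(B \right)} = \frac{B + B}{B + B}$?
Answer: $154$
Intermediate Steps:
$b{\left(B \right)} = 1$ ($b{\left(B \right)} = \frac{2 B}{2 B} = 2 B \frac{1}{2 B} = 1$)
$A{\left(y,m \right)} = \left(4 + m\right) \left(m + y\right)$
$\left(-3 - 6\right)^{2} \left(-3 + 3\right) \left(-6\right) + A{\left(b{\left(1 \right)},10 \right)} = \left(-3 - 6\right)^{2} \left(-3 + 3\right) \left(-6\right) + \left(10^{2} + 4 \cdot 10 + 4 \cdot 1 + 10 \cdot 1\right) = \left(-9\right)^{2} \cdot 0 \left(-6\right) + \left(100 + 40 + 4 + 10\right) = 81 \cdot 0 + 154 = 0 + 154 = 154$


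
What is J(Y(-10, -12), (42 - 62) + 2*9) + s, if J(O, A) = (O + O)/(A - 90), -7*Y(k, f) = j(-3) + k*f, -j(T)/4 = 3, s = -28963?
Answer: -4662989/161 ≈ -28963.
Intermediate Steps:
j(T) = -12 (j(T) = -4*3 = -12)
Y(k, f) = 12/7 - f*k/7 (Y(k, f) = -(-12 + k*f)/7 = -(-12 + f*k)/7 = 12/7 - f*k/7)
J(O, A) = 2*O/(-90 + A) (J(O, A) = (2*O)/(-90 + A) = 2*O/(-90 + A))
J(Y(-10, -12), (42 - 62) + 2*9) + s = 2*(12/7 - 1/7*(-12)*(-10))/(-90 + ((42 - 62) + 2*9)) - 28963 = 2*(12/7 - 120/7)/(-90 + (-20 + 18)) - 28963 = 2*(-108/7)/(-90 - 2) - 28963 = 2*(-108/7)/(-92) - 28963 = 2*(-108/7)*(-1/92) - 28963 = 54/161 - 28963 = -4662989/161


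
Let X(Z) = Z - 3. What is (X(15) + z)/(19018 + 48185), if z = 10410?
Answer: 386/2489 ≈ 0.15508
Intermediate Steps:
X(Z) = -3 + Z
(X(15) + z)/(19018 + 48185) = ((-3 + 15) + 10410)/(19018 + 48185) = (12 + 10410)/67203 = 10422*(1/67203) = 386/2489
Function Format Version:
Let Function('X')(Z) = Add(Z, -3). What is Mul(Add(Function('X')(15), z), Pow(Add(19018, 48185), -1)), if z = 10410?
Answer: Rational(386, 2489) ≈ 0.15508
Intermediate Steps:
Function('X')(Z) = Add(-3, Z)
Mul(Add(Function('X')(15), z), Pow(Add(19018, 48185), -1)) = Mul(Add(Add(-3, 15), 10410), Pow(Add(19018, 48185), -1)) = Mul(Add(12, 10410), Pow(67203, -1)) = Mul(10422, Rational(1, 67203)) = Rational(386, 2489)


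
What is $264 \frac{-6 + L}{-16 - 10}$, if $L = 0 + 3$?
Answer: $\frac{396}{13} \approx 30.462$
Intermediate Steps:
$L = 3$
$264 \frac{-6 + L}{-16 - 10} = 264 \frac{-6 + 3}{-16 - 10} = 264 \left(- \frac{3}{-26}\right) = 264 \left(\left(-3\right) \left(- \frac{1}{26}\right)\right) = 264 \cdot \frac{3}{26} = \frac{396}{13}$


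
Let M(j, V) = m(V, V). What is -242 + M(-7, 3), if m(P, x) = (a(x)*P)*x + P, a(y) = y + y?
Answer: -185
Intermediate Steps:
a(y) = 2*y
m(P, x) = P + 2*P*x² (m(P, x) = ((2*x)*P)*x + P = (2*P*x)*x + P = 2*P*x² + P = P + 2*P*x²)
M(j, V) = V*(1 + 2*V²)
-242 + M(-7, 3) = -242 + (3 + 2*3³) = -242 + (3 + 2*27) = -242 + (3 + 54) = -242 + 57 = -185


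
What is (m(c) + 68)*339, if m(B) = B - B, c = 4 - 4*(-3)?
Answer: 23052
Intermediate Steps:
c = 16 (c = 4 + 12 = 16)
m(B) = 0
(m(c) + 68)*339 = (0 + 68)*339 = 68*339 = 23052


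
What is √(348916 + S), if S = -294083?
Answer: √54833 ≈ 234.16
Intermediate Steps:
√(348916 + S) = √(348916 - 294083) = √54833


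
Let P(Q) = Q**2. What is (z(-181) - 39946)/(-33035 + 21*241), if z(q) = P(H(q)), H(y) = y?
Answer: 7185/27974 ≈ 0.25685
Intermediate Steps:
z(q) = q**2
(z(-181) - 39946)/(-33035 + 21*241) = ((-181)**2 - 39946)/(-33035 + 21*241) = (32761 - 39946)/(-33035 + 5061) = -7185/(-27974) = -7185*(-1/27974) = 7185/27974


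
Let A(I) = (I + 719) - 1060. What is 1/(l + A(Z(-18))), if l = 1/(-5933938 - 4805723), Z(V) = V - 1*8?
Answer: -10739661/3941455588 ≈ -0.0027248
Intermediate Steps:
Z(V) = -8 + V (Z(V) = V - 8 = -8 + V)
l = -1/10739661 (l = 1/(-10739661) = -1/10739661 ≈ -9.3113e-8)
A(I) = -341 + I (A(I) = (719 + I) - 1060 = -341 + I)
1/(l + A(Z(-18))) = 1/(-1/10739661 + (-341 + (-8 - 18))) = 1/(-1/10739661 + (-341 - 26)) = 1/(-1/10739661 - 367) = 1/(-3941455588/10739661) = -10739661/3941455588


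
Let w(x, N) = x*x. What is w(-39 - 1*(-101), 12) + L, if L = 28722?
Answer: 32566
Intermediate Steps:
w(x, N) = x**2
w(-39 - 1*(-101), 12) + L = (-39 - 1*(-101))**2 + 28722 = (-39 + 101)**2 + 28722 = 62**2 + 28722 = 3844 + 28722 = 32566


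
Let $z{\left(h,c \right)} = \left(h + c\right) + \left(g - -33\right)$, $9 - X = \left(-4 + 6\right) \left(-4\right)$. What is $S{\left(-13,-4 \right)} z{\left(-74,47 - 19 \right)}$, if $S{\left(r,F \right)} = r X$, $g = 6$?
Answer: $1547$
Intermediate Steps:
$X = 17$ ($X = 9 - \left(-4 + 6\right) \left(-4\right) = 9 - 2 \left(-4\right) = 9 - -8 = 9 + 8 = 17$)
$z{\left(h,c \right)} = 39 + c + h$ ($z{\left(h,c \right)} = \left(h + c\right) + \left(6 - -33\right) = \left(c + h\right) + \left(6 + 33\right) = \left(c + h\right) + 39 = 39 + c + h$)
$S{\left(r,F \right)} = 17 r$ ($S{\left(r,F \right)} = r 17 = 17 r$)
$S{\left(-13,-4 \right)} z{\left(-74,47 - 19 \right)} = 17 \left(-13\right) \left(39 + \left(47 - 19\right) - 74\right) = - 221 \left(39 + 28 - 74\right) = \left(-221\right) \left(-7\right) = 1547$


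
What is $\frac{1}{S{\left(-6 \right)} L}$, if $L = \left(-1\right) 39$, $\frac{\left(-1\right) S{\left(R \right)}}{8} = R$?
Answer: $- \frac{1}{1872} \approx -0.00053419$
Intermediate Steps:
$S{\left(R \right)} = - 8 R$
$L = -39$
$\frac{1}{S{\left(-6 \right)} L} = \frac{1}{\left(-8\right) \left(-6\right) \left(-39\right)} = \frac{1}{48 \left(-39\right)} = \frac{1}{-1872} = - \frac{1}{1872}$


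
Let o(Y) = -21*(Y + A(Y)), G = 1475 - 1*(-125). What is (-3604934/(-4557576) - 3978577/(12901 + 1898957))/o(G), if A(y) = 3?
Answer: 14868445955/387990037009484 ≈ 3.8322e-5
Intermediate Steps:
G = 1600 (G = 1475 + 125 = 1600)
o(Y) = -63 - 21*Y (o(Y) = -21*(Y + 3) = -21*(3 + Y) = -63 - 21*Y)
(-3604934/(-4557576) - 3978577/(12901 + 1898957))/o(G) = (-3604934/(-4557576) - 3978577/(12901 + 1898957))/(-63 - 21*1600) = (-3604934*(-1/4557576) - 3978577/1911858)/(-63 - 33600) = (1802467/2278788 - 3978577*1/1911858)/(-33663) = (1802467/2278788 - 3978577/1911858)*(-1/33663) = -312237365055/242039948228*(-1/33663) = 14868445955/387990037009484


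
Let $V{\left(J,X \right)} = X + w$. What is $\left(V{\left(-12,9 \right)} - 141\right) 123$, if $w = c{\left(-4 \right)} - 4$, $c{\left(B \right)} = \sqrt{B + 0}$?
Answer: $-16728 + 246 i \approx -16728.0 + 246.0 i$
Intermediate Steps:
$c{\left(B \right)} = \sqrt{B}$
$w = -4 + 2 i$ ($w = \sqrt{-4} - 4 = 2 i - 4 = -4 + 2 i \approx -4.0 + 2.0 i$)
$V{\left(J,X \right)} = -4 + X + 2 i$ ($V{\left(J,X \right)} = X - \left(4 - 2 i\right) = -4 + X + 2 i$)
$\left(V{\left(-12,9 \right)} - 141\right) 123 = \left(\left(-4 + 9 + 2 i\right) - 141\right) 123 = \left(\left(5 + 2 i\right) - 141\right) 123 = \left(-136 + 2 i\right) 123 = -16728 + 246 i$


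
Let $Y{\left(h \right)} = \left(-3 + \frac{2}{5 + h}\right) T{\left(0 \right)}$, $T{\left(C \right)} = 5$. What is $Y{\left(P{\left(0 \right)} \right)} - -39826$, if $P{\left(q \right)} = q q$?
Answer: $39813$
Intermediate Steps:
$P{\left(q \right)} = q^{2}$
$Y{\left(h \right)} = -15 + \frac{10}{5 + h}$ ($Y{\left(h \right)} = \left(-3 + \frac{2}{5 + h}\right) 5 = -15 + \frac{10}{5 + h}$)
$Y{\left(P{\left(0 \right)} \right)} - -39826 = \frac{5 \left(-13 - 3 \cdot 0^{2}\right)}{5 + 0^{2}} - -39826 = \frac{5 \left(-13 - 0\right)}{5 + 0} + 39826 = \frac{5 \left(-13 + 0\right)}{5} + 39826 = 5 \cdot \frac{1}{5} \left(-13\right) + 39826 = -13 + 39826 = 39813$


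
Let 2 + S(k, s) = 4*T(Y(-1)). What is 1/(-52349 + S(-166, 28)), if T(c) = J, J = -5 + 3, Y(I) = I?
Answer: -1/52359 ≈ -1.9099e-5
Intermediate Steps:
J = -2
T(c) = -2
S(k, s) = -10 (S(k, s) = -2 + 4*(-2) = -2 - 8 = -10)
1/(-52349 + S(-166, 28)) = 1/(-52349 - 10) = 1/(-52359) = -1/52359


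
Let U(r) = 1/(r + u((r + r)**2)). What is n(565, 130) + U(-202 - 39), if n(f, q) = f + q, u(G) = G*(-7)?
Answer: 1130423754/1626509 ≈ 695.00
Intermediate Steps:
u(G) = -7*G
U(r) = 1/(r - 28*r**2) (U(r) = 1/(r - 7*(r + r)**2) = 1/(r - 7*4*r**2) = 1/(r - 28*r**2))
n(565, 130) + U(-202 - 39) = (565 + 130) - 1/((-202 - 39)*(-1 + 28*(-202 - 39))) = 695 - 1/(-241*(-1 + 28*(-241))) = 695 - 1*(-1/241)/(-1 - 6748) = 695 - 1*(-1/241)/(-6749) = 695 - 1*(-1/241)*(-1/6749) = 695 - 1/1626509 = 1130423754/1626509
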